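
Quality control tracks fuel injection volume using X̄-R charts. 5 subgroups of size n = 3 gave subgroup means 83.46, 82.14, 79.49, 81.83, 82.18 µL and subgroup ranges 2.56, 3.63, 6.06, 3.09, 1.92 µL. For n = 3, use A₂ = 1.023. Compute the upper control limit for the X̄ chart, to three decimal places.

X̄̄ = (83.46 + 82.14 + 79.49 + 81.83 + 82.18) / 5 = 409.1000 / 5 = 81.8200
R̄ = (2.56 + 3.63 + 6.06 + 3.09 + 1.92) / 5 = 17.2600 / 5 = 3.4520
UCL = X̄̄ + A₂·R̄ = 81.8200 + 1.023 × 3.4520 = 85.3514

85.351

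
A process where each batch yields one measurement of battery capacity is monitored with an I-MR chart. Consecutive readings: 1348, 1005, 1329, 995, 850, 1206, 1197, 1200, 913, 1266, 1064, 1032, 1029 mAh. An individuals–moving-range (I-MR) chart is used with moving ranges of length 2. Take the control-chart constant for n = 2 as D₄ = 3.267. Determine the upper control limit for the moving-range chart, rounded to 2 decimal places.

Moving ranges: 343, 324, 334, 145, 356, 9, 3, 287, 353, 202, 32, 3; M̄R̄ = 2391.0000 / 12 = 199.2500
UCL_MR = D₄·M̄R̄ = 3.267 × 199.2500 = 650.9497

650.95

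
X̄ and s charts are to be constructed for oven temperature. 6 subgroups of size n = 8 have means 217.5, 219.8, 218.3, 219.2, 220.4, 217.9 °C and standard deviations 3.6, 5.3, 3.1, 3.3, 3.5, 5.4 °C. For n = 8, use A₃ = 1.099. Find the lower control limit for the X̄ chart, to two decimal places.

214.42

X̄̄ = (217.5 + 219.8 + 218.3 + 219.2 + 220.4 + 217.9) / 6 = 218.8500
s̄ = (3.6 + 5.3 + 3.1 + 3.3 + 3.5 + 5.4) / 6 = 4.0333
LCL = X̄̄ − A₃·s̄ = 218.8500 − 1.099 × 4.0333 = 214.4174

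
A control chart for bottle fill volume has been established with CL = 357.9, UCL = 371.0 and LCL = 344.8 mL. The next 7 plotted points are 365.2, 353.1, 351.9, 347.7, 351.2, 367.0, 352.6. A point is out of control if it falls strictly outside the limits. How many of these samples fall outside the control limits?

0

All 7 points lie within [344.8, 371.0].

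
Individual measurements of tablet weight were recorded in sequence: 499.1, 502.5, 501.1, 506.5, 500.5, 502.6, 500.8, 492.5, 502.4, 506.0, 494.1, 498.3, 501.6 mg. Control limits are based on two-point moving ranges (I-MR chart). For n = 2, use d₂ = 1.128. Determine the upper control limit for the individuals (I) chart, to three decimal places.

X̄ = (499.1 + 502.5 + 501.1 + 506.5 + 500.5 + 502.6 + 500.8 + 492.5 + 502.4 + 506.0 + 494.1 + 498.3 + 501.6) / 13 = 500.6154
Moving ranges: 3.4, 1.4, 5.4, 6.0, 2.1, 1.8, 8.3, 9.9, 3.6, 11.9, 4.2, 3.3; M̄R̄ = 61.3000 / 12 = 5.1083
UCL = X̄ + 3·M̄R̄/d₂ = 500.6154 + 3 × 5.1083 / 1.128 = 514.2014

514.201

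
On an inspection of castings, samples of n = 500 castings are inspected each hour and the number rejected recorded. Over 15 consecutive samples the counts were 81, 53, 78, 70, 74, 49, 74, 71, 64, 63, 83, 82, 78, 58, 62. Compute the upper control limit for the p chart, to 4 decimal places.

p̄ = Σdᵢ / (k·n) = 1040 / (15 × 500) = 0.13867
UCL = p̄ + 3·√(p̄(1−p̄)/n) = 0.13867 + 3 × √(0.13867×0.86133/500) = 0.13867 + 3 × 0.01546 = 0.18503

0.1850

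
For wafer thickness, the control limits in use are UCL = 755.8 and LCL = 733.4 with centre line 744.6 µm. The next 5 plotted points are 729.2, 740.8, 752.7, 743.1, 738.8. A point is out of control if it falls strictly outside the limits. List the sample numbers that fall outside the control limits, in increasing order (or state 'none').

Compare each point to [733.4, 755.8]: sample 1 = 729.2 < LCL.

1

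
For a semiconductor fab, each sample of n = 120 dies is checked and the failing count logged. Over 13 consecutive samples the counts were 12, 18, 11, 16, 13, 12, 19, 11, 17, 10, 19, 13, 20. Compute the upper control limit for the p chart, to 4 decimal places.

p̄ = Σdᵢ / (k·n) = 191 / (13 × 120) = 0.12244
UCL = p̄ + 3·√(p̄(1−p̄)/n) = 0.12244 + 3 × √(0.12244×0.87756/120) = 0.12244 + 3 × 0.02992 = 0.21220

0.2122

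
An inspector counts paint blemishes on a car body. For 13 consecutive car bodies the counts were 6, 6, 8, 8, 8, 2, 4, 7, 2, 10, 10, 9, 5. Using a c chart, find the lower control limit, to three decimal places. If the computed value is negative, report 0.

0.000

c̄ = (6 + 6 + 8 + 8 + 8 + 2 + 4 + 7 + 2 + 10 + 10 + 9 + 5) / 13 = 85 / 13 = 6.5385
LCL = c̄ − 3√c̄ = 6.5385 − 3 × 2.5570 = -1.1327 → 0 (cannot be negative)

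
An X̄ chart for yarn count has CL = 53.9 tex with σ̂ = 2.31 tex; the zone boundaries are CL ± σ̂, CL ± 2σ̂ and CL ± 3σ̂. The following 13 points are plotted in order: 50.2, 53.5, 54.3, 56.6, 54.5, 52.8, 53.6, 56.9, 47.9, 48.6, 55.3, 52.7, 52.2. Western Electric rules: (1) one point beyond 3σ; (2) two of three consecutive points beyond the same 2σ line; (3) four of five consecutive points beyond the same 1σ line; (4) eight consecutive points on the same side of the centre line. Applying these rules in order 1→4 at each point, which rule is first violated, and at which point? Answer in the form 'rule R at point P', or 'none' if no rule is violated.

Zone of each point (C = within 1σ̂, B = 1σ̂–2σ̂, A = 2σ̂–3σ̂, * = beyond 3σ̂; sign = side of CL): 1:-B, 2:-C, 3:+C, 4:+B, 5:+C, 6:-C, 7:-C, 8:+B, 9:-A, 10:-A, 11:+C, 12:-C, 13:-C
Rule 2 (two of three consecutive points beyond the same 2σ limit) is satisfied at point 10.

rule 2 at point 10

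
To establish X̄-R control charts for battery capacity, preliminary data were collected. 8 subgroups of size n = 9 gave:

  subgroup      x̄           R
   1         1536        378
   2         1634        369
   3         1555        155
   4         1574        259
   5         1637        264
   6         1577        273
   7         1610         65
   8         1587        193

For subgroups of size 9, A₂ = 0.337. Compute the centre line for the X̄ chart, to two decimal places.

1588.75

X̄̄ = (1536 + 1634 + 1555 + 1574 + 1637 + 1577 + 1610 + 1587) / 8 = 12710.0000 / 8 = 1588.7500
CL = X̄̄ = 1588.7500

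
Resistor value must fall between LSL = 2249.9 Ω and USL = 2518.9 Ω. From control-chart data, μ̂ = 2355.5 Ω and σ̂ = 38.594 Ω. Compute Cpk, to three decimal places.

Cpu = (USL − μ̂) / (3σ̂) = (2518.9 − 2355.5) / (3 × 38.594) = 1.4113; Cpl = (μ̂ − LSL) / (3σ̂) = (2355.5 − 2249.9) / (3 × 38.594) = 0.9121; Cpk = min(Cpu, Cpl) = 0.9121

0.912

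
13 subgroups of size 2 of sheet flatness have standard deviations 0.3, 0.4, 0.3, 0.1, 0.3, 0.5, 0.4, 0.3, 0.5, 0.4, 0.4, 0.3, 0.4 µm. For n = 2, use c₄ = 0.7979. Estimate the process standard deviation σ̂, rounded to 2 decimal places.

0.44

s̄ = (0.3 + 0.4 + 0.3 + 0.1 + 0.3 + 0.5 + 0.4 + 0.3 + 0.5 + 0.4 + 0.4 + 0.3 + 0.4) / 13 = 0.3538
σ̂ = s̄ / c₄ = 0.3538 / 0.7979 = 0.4435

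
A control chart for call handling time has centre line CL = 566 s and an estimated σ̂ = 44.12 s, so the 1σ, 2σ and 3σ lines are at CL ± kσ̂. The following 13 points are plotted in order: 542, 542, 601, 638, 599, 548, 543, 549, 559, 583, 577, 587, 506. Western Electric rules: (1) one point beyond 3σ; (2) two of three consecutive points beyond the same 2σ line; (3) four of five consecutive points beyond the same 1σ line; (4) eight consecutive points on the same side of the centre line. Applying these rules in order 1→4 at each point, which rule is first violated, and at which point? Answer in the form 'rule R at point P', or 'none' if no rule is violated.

none

Zone of each point (C = within 1σ̂, B = 1σ̂–2σ̂, A = 2σ̂–3σ̂, * = beyond 3σ̂; sign = side of CL): 1:-C, 2:-C, 3:+C, 4:+B, 5:+C, 6:-C, 7:-C, 8:-C, 9:-C, 10:+C, 11:+C, 12:+C, 13:-B
No rule fires across all 13 points.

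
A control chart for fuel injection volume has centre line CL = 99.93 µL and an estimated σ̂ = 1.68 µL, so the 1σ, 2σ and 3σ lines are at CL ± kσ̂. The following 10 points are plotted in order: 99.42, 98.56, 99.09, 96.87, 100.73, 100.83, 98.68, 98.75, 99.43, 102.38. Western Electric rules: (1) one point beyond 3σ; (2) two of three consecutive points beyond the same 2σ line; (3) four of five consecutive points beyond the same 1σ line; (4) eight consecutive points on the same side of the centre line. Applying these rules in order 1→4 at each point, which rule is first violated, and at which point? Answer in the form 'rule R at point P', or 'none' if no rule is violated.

Zone of each point (C = within 1σ̂, B = 1σ̂–2σ̂, A = 2σ̂–3σ̂, * = beyond 3σ̂; sign = side of CL): 1:-C, 2:-C, 3:-C, 4:-B, 5:+C, 6:+C, 7:-C, 8:-C, 9:-C, 10:+B
No rule fires across all 10 points.

none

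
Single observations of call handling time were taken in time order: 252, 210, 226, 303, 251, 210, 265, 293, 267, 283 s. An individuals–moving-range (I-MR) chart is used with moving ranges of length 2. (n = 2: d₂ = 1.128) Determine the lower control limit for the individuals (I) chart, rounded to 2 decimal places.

151.69

X̄ = (252 + 210 + 226 + 303 + 251 + 210 + 265 + 293 + 267 + 283) / 10 = 256.0000
Moving ranges: 42, 16, 77, 52, 41, 55, 28, 26, 16; M̄R̄ = 353.0000 / 9 = 39.2222
LCL = X̄ − 3·M̄R̄/d₂ = 256.0000 − 3 × 39.2222 / 1.128 = 151.6856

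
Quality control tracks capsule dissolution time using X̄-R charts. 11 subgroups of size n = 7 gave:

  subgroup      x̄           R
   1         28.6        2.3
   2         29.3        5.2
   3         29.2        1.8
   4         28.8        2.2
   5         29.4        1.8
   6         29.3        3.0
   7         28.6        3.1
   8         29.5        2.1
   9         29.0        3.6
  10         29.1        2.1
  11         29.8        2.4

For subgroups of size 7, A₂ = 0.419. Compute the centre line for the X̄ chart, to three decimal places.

29.145

X̄̄ = (28.6 + 29.3 + 29.2 + 28.8 + 29.4 + 29.3 + 28.6 + 29.5 + 29.0 + 29.1 + 29.8) / 11 = 320.6000 / 11 = 29.1455
CL = X̄̄ = 29.1455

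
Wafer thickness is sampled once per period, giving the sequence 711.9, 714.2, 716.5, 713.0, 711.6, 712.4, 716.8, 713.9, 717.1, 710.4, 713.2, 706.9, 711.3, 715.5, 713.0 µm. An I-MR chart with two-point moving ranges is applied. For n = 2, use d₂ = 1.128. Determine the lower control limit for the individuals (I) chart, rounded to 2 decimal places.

704.12

X̄ = (711.9 + 714.2 + 716.5 + 713.0 + 711.6 + 712.4 + 716.8 + 713.9 + 717.1 + 710.4 + 713.2 + 706.9 + 711.3 + 715.5 + 713.0) / 15 = 713.1800
Moving ranges: 2.3, 2.3, 3.5, 1.4, 0.8, 4.4, 2.9, 3.2, 6.7, 2.8, 6.3, 4.4, 4.2, 2.5; M̄R̄ = 47.7000 / 14 = 3.4071
LCL = X̄ − 3·M̄R̄/d₂ = 713.1800 − 3 × 3.4071 / 1.128 = 704.1184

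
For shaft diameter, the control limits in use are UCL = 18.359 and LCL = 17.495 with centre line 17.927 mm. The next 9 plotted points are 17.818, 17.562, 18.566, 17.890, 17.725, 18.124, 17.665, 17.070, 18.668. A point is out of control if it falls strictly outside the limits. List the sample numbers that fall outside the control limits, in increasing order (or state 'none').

3, 8, 9

Compare each point to [17.495, 18.359]: sample 3 = 18.566 > UCL; sample 8 = 17.070 < LCL; sample 9 = 18.668 > UCL.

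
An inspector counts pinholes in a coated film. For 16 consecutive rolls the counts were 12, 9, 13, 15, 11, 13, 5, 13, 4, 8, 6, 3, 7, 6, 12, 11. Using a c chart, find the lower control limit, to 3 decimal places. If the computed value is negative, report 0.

0.126

c̄ = (12 + 9 + 13 + 15 + 11 + 13 + 5 + 13 + 4 + 8 + 6 + 3 + 7 + 6 + 12 + 11) / 16 = 148 / 16 = 9.2500
LCL = c̄ − 3√c̄ = 9.2500 − 3 × 3.0414 = 0.1259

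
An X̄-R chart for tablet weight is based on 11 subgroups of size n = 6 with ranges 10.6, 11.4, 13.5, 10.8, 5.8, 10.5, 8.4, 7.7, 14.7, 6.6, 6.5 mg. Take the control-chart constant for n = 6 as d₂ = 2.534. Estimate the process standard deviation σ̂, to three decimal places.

3.821

R̄ = (10.6 + 11.4 + 13.5 + 10.8 + 5.8 + 10.5 + 8.4 + 7.7 + 14.7 + 6.6 + 6.5) / 11 = 9.6818
σ̂ = R̄ / d₂ = 9.6818 / 2.534 = 3.8208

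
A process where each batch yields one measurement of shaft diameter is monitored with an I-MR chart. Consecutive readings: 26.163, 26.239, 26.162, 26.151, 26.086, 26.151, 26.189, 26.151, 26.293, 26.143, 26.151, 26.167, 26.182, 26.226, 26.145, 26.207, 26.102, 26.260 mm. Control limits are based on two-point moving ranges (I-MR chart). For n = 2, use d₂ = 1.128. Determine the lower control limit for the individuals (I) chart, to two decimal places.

26.00

X̄ = (26.163 + 26.239 + 26.162 + 26.151 + 26.086 + 26.151 + 26.189 + 26.151 + 26.293 + 26.143 + 26.151 + 26.167 + 26.182 + 26.226 + 26.145 + 26.207 + 26.102 + 26.260) / 18 = 26.1760
Moving ranges: 0.076, 0.077, 0.011, 0.065, 0.065, 0.038, 0.038, 0.142, 0.150, 0.008, 0.016, 0.015, 0.044, 0.081, 0.062, 0.105, 0.158; M̄R̄ = 1.1510 / 17 = 0.0677
LCL = X̄ − 3·M̄R̄/d₂ = 26.1760 − 3 × 0.0677 / 1.128 = 25.9959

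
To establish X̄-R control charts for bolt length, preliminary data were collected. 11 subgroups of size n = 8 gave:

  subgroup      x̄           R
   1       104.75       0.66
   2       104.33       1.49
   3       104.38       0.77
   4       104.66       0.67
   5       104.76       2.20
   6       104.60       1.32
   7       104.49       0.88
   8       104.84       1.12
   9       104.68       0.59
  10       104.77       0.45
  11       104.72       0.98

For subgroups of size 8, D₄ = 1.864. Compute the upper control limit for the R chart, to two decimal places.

1.89

R̄ = (0.66 + 1.49 + 0.77 + 0.67 + 2.20 + 1.32 + 0.88 + 1.12 + 0.59 + 0.45 + 0.98) / 11 = 11.1300 / 11 = 1.0118
UCL_R = D₄·R̄ = 1.864 × 1.0118 = 1.8860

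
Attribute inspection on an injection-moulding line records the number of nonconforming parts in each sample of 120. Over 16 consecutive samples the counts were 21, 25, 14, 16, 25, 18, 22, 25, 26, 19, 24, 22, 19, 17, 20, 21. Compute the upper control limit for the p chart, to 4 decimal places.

p̄ = Σdᵢ / (k·n) = 334 / (16 × 120) = 0.17396
UCL = p̄ + 3·√(p̄(1−p̄)/n) = 0.17396 + 3 × √(0.17396×0.82604/120) = 0.17396 + 3 × 0.03460 = 0.27777

0.2778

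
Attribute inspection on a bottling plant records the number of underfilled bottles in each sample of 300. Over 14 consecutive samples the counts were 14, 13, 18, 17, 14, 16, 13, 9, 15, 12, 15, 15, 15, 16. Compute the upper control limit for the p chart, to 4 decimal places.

0.0852

p̄ = Σdᵢ / (k·n) = 202 / (14 × 300) = 0.04810
UCL = p̄ + 3·√(p̄(1−p̄)/n) = 0.04810 + 3 × √(0.04810×0.95190/300) = 0.04810 + 3 × 0.01235 = 0.08516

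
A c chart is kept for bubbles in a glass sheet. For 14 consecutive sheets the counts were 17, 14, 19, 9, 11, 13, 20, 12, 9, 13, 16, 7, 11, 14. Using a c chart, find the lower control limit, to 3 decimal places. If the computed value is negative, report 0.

2.309

c̄ = (17 + 14 + 19 + 9 + 11 + 13 + 20 + 12 + 9 + 13 + 16 + 7 + 11 + 14) / 14 = 185 / 14 = 13.2143
LCL = c̄ − 3√c̄ = 13.2143 − 3 × 3.6351 = 2.3088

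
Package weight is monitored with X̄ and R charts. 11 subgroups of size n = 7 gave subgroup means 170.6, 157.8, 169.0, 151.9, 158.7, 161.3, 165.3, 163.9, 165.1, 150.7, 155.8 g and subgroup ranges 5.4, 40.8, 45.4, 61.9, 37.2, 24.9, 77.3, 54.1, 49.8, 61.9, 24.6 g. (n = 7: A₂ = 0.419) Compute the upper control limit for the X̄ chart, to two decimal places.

179.33

X̄̄ = (170.6 + 157.8 + 169.0 + 151.9 + 158.7 + 161.3 + 165.3 + 163.9 + 165.1 + 150.7 + 155.8) / 11 = 1770.1000 / 11 = 160.9182
R̄ = (5.4 + 40.8 + 45.4 + 61.9 + 37.2 + 24.9 + 77.3 + 54.1 + 49.8 + 61.9 + 24.6) / 11 = 483.3000 / 11 = 43.9364
UCL = X̄̄ + A₂·R̄ = 160.9182 + 0.419 × 43.9364 = 179.3275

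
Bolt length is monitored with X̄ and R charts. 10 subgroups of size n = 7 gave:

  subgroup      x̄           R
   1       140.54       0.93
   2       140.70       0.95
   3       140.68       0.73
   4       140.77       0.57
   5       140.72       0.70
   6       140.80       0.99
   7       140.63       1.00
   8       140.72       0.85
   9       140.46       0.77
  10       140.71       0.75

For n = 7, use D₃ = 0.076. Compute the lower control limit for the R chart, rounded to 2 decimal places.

R̄ = (0.93 + 0.95 + 0.73 + 0.57 + 0.70 + 0.99 + 1.00 + 0.85 + 0.77 + 0.75) / 10 = 8.2400 / 10 = 0.8240
LCL_R = D₃·R̄ = 0.076 × 0.8240 = 0.0626

0.06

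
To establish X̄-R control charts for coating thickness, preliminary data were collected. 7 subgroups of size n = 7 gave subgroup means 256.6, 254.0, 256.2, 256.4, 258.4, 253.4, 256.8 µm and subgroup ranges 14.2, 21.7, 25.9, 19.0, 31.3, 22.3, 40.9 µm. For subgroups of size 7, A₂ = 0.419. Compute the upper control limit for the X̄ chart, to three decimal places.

266.464

X̄̄ = (256.6 + 254.0 + 256.2 + 256.4 + 258.4 + 253.4 + 256.8) / 7 = 1791.8000 / 7 = 255.9714
R̄ = (14.2 + 21.7 + 25.9 + 19.0 + 31.3 + 22.3 + 40.9) / 7 = 175.3000 / 7 = 25.0429
UCL = X̄̄ + A₂·R̄ = 255.9714 + 0.419 × 25.0429 = 266.4644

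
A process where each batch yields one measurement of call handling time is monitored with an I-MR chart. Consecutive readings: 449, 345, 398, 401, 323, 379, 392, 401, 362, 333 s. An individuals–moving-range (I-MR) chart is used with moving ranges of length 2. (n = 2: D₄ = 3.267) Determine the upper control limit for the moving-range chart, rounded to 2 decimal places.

Moving ranges: 104, 53, 3, 78, 56, 13, 9, 39, 29; M̄R̄ = 384.0000 / 9 = 42.6667
UCL_MR = D₄·M̄R̄ = 3.267 × 42.6667 = 139.3920

139.39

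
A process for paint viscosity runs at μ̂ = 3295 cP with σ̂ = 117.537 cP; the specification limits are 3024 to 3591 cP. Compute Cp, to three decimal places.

Cp = (USL − LSL) / (6σ̂) = (3591 − 3024) / (6 × 117.537) = 567.0000 / 705.2220 = 0.8040

0.804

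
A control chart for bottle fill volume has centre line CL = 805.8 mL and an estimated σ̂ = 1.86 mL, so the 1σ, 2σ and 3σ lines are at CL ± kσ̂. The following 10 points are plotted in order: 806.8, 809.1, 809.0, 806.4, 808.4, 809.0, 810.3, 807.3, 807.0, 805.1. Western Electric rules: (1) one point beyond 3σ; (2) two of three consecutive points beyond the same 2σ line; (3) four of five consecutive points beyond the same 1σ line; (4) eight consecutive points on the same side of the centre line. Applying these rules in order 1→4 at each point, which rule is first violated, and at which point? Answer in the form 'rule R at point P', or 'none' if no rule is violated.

Zone of each point (C = within 1σ̂, B = 1σ̂–2σ̂, A = 2σ̂–3σ̂, * = beyond 3σ̂; sign = side of CL): 1:+C, 2:+B, 3:+B, 4:+C, 5:+B, 6:+B, 7:+A, 8:+C, 9:+C, 10:-C
Rule 3 (four of five consecutive points beyond the same 1σ limit) is satisfied at point 6.

rule 3 at point 6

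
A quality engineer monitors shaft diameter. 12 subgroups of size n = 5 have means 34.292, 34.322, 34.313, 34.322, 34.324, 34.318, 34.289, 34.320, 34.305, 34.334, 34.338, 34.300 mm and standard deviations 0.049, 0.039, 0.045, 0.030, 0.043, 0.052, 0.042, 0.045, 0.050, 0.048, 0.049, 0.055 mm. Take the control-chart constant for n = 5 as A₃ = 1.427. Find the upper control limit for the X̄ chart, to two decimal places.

X̄̄ = (34.292 + 34.322 + 34.313 + 34.322 + 34.324 + 34.318 + 34.289 + 34.320 + 34.305 + 34.334 + 34.338 + 34.300) / 12 = 34.3147
s̄ = (0.049 + 0.039 + 0.045 + 0.030 + 0.043 + 0.052 + 0.042 + 0.045 + 0.050 + 0.048 + 0.049 + 0.055) / 12 = 0.0456
UCL = X̄̄ + A₃·s̄ = 34.3147 + 1.427 × 0.0456 = 34.3798

34.38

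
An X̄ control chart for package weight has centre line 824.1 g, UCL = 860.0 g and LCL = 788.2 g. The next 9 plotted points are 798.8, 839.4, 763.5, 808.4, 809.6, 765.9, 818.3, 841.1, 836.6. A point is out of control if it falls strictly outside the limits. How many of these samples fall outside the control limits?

2

Compare each point to [788.2, 860.0]: sample 3 = 763.5 < LCL; sample 6 = 765.9 < LCL.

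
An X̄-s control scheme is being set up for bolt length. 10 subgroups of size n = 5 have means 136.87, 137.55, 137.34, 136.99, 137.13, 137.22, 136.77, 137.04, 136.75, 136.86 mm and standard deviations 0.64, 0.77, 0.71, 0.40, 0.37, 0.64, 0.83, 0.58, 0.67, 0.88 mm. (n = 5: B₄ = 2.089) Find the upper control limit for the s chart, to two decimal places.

1.36

s̄ = (0.64 + 0.77 + 0.71 + 0.40 + 0.37 + 0.64 + 0.83 + 0.58 + 0.67 + 0.88) / 10 = 0.6490
UCL_s = B₄·s̄ = 2.089 × 0.6490 = 1.3558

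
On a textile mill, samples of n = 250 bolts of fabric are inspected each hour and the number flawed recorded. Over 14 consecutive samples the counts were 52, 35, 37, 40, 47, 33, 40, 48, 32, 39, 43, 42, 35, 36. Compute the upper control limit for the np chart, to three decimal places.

p̄ = Σdᵢ / (k·n) = 559 / (14 × 250) = 0.15971
UCL = np̄ + 3·√(np̄(1−p̄)) = 39.9286 + 3 × √(39.9286×0.84029) = 39.9286 + 3 × 5.7924 = 57.3056

57.306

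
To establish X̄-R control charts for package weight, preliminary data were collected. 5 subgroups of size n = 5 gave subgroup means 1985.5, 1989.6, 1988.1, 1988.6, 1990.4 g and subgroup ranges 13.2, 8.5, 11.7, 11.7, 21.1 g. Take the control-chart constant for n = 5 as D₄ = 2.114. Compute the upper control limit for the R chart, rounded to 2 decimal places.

27.99

R̄ = (13.2 + 8.5 + 11.7 + 11.7 + 21.1) / 5 = 66.2000 / 5 = 13.2400
UCL_R = D₄·R̄ = 2.114 × 13.2400 = 27.9894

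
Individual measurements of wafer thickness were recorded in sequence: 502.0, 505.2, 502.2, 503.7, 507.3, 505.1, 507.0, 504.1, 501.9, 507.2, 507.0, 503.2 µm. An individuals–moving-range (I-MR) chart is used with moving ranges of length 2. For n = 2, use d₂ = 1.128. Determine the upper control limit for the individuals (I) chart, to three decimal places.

X̄ = (502.0 + 505.2 + 502.2 + 503.7 + 507.3 + 505.1 + 507.0 + 504.1 + 501.9 + 507.2 + 507.0 + 503.2) / 12 = 504.6583
Moving ranges: 3.2, 3.0, 1.5, 3.6, 2.2, 1.9, 2.9, 2.2, 5.3, 0.2, 3.8; M̄R̄ = 29.8000 / 11 = 2.7091
UCL = X̄ + 3·M̄R̄/d₂ = 504.6583 + 3 × 2.7091 / 1.128 = 511.8634

511.863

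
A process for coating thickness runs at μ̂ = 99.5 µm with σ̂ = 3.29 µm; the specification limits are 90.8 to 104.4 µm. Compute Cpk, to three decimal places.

0.496

Cpu = (USL − μ̂) / (3σ̂) = (104.4 − 99.5) / (3 × 3.29) = 0.4965; Cpl = (μ̂ − LSL) / (3σ̂) = (99.5 − 90.8) / (3 × 3.29) = 0.8815; Cpk = min(Cpu, Cpl) = 0.4965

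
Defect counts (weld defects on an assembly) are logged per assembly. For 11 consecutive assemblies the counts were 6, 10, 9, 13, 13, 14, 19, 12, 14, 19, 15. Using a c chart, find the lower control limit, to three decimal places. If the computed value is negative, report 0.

2.237

c̄ = (6 + 10 + 9 + 13 + 13 + 14 + 19 + 12 + 14 + 19 + 15) / 11 = 144 / 11 = 13.0909
LCL = c̄ − 3√c̄ = 13.0909 − 3 × 3.6181 = 2.2365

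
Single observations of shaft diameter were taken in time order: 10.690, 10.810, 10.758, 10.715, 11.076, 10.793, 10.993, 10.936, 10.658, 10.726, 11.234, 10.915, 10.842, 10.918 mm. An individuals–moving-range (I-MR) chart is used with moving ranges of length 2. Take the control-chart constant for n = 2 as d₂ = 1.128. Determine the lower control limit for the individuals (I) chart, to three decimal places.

10.363

X̄ = (10.690 + 10.810 + 10.758 + 10.715 + 11.076 + 10.793 + 10.993 + 10.936 + 10.658 + 10.726 + 11.234 + 10.915 + 10.842 + 10.918) / 14 = 10.8617
Moving ranges: 0.120, 0.052, 0.043, 0.361, 0.283, 0.200, 0.057, 0.278, 0.068, 0.508, 0.319, 0.073, 0.076; M̄R̄ = 2.4380 / 13 = 0.1875
LCL = X̄ − 3·M̄R̄/d₂ = 10.8617 − 3 × 0.1875 / 1.128 = 10.3629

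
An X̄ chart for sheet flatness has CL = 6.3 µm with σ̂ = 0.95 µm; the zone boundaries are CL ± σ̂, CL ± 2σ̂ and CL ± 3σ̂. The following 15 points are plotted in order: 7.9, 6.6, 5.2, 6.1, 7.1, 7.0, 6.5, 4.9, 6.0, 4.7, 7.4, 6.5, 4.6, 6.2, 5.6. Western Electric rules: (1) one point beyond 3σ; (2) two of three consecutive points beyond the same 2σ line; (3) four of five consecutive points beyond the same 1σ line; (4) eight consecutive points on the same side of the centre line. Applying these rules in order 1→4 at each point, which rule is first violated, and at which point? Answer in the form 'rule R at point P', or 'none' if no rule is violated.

none

Zone of each point (C = within 1σ̂, B = 1σ̂–2σ̂, A = 2σ̂–3σ̂, * = beyond 3σ̂; sign = side of CL): 1:+B, 2:+C, 3:-B, 4:-C, 5:+C, 6:+C, 7:+C, 8:-B, 9:-C, 10:-B, 11:+B, 12:+C, 13:-B, 14:-C, 15:-C
No rule fires across all 15 points.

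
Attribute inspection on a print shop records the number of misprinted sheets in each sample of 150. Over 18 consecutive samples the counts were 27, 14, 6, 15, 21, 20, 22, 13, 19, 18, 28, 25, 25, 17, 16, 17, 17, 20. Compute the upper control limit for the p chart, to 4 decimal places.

0.2072

p̄ = Σdᵢ / (k·n) = 340 / (18 × 150) = 0.12593
UCL = p̄ + 3·√(p̄(1−p̄)/n) = 0.12593 + 3 × √(0.12593×0.87407/150) = 0.12593 + 3 × 0.02709 = 0.20719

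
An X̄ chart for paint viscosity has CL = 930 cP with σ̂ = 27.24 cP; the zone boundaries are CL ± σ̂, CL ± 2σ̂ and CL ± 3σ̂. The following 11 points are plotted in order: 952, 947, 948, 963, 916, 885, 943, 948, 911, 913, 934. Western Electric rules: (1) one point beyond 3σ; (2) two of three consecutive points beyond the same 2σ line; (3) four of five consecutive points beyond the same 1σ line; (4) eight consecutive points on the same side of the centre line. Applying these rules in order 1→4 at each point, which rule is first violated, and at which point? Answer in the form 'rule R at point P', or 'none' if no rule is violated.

Zone of each point (C = within 1σ̂, B = 1σ̂–2σ̂, A = 2σ̂–3σ̂, * = beyond 3σ̂; sign = side of CL): 1:+C, 2:+C, 3:+C, 4:+B, 5:-C, 6:-B, 7:+C, 8:+C, 9:-C, 10:-C, 11:+C
No rule fires across all 11 points.

none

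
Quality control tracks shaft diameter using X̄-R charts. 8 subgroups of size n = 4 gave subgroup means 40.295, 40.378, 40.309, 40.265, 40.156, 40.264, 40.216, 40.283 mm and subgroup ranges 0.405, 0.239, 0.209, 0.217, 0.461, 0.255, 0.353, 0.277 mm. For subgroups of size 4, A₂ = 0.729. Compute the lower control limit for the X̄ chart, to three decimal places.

40.051

X̄̄ = (40.295 + 40.378 + 40.309 + 40.265 + 40.156 + 40.264 + 40.216 + 40.283) / 8 = 322.1660 / 8 = 40.2707
R̄ = (0.405 + 0.239 + 0.209 + 0.217 + 0.461 + 0.255 + 0.353 + 0.277) / 8 = 2.4160 / 8 = 0.3020
LCL = X̄̄ − A₂·R̄ = 40.2707 − 0.729 × 0.3020 = 40.0506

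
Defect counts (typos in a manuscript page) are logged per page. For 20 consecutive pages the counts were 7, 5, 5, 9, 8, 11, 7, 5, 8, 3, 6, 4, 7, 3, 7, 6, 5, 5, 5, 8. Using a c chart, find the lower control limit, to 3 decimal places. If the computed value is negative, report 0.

0.000

c̄ = (7 + 5 + 5 + 9 + 8 + 11 + 7 + 5 + 8 + 3 + 6 + 4 + 7 + 3 + 7 + 6 + 5 + 5 + 5 + 8) / 20 = 124 / 20 = 6.2000
LCL = c̄ − 3√c̄ = 6.2000 − 3 × 2.4900 = -1.2699 → 0 (cannot be negative)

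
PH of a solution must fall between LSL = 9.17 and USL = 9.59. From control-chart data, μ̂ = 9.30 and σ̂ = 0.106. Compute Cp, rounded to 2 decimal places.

Cp = (USL − LSL) / (6σ̂) = (9.59 − 9.17) / (6 × 0.106) = 0.4200 / 0.6360 = 0.6604

0.66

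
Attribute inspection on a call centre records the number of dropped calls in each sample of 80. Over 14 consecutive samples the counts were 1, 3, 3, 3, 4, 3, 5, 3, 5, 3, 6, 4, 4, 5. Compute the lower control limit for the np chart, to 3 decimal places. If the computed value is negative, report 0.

0.000

p̄ = Σdᵢ / (k·n) = 52 / (14 × 80) = 0.04643
LCL = np̄ − 3·√(np̄(1−p̄)) = 3.7143 − 3 × 1.8820 = -1.9316 → 0 (negative, so LCL = 0)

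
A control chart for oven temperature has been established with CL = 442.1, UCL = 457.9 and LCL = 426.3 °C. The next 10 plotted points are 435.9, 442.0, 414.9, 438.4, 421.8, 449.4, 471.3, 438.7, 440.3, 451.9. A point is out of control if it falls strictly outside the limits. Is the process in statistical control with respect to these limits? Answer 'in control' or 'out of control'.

Compare each point to [426.3, 457.9]: sample 3 = 414.9 < LCL; sample 5 = 421.8 < LCL; sample 7 = 471.3 > UCL.

out of control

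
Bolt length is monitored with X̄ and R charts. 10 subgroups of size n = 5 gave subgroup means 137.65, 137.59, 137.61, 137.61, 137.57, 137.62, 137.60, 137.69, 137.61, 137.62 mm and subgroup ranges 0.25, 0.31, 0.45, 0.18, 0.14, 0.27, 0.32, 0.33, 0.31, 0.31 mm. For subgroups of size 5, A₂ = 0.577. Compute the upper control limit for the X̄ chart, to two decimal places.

137.78

X̄̄ = (137.65 + 137.59 + 137.61 + 137.61 + 137.57 + 137.62 + 137.60 + 137.69 + 137.61 + 137.62) / 10 = 1376.1700 / 10 = 137.6170
R̄ = (0.25 + 0.31 + 0.45 + 0.18 + 0.14 + 0.27 + 0.32 + 0.33 + 0.31 + 0.31) / 10 = 2.8700 / 10 = 0.2870
UCL = X̄̄ + A₂·R̄ = 137.6170 + 0.577 × 0.2870 = 137.7826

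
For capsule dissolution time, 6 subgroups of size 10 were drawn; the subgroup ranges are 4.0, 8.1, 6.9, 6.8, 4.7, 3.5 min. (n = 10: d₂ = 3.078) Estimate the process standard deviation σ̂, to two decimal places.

R̄ = (4.0 + 8.1 + 6.9 + 6.8 + 4.7 + 3.5) / 6 = 5.6667
σ̂ = R̄ / d₂ = 5.6667 / 3.078 = 1.8410

1.84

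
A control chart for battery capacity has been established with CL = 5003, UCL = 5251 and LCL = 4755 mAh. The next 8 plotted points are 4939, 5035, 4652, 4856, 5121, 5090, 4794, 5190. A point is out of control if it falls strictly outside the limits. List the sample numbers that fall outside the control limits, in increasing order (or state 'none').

Compare each point to [4755, 5251]: sample 3 = 4652 < LCL.

3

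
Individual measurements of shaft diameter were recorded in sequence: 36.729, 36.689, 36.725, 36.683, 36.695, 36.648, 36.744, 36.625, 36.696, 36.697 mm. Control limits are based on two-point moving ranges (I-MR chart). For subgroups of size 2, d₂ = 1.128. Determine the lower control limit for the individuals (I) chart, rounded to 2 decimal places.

X̄ = (36.729 + 36.689 + 36.725 + 36.683 + 36.695 + 36.648 + 36.744 + 36.625 + 36.696 + 36.697) / 10 = 36.6931
Moving ranges: 0.040, 0.036, 0.042, 0.012, 0.047, 0.096, 0.119, 0.071, 0.001; M̄R̄ = 0.4640 / 9 = 0.0516
LCL = X̄ − 3·M̄R̄/d₂ = 36.6931 − 3 × 0.0516 / 1.128 = 36.5560

36.56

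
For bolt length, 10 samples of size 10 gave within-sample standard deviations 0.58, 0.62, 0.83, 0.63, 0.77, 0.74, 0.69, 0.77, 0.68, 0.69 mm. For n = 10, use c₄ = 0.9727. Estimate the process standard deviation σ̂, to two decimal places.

0.72

s̄ = (0.58 + 0.62 + 0.83 + 0.63 + 0.77 + 0.74 + 0.69 + 0.77 + 0.68 + 0.69) / 10 = 0.7000
σ̂ = s̄ / c₄ = 0.7000 / 0.9727 = 0.7196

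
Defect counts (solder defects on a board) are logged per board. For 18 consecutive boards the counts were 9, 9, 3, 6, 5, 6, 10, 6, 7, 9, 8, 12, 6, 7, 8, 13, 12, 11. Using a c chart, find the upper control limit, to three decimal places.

16.740

c̄ = (9 + 9 + 3 + 6 + 5 + 6 + 10 + 6 + 7 + 9 + 8 + 12 + 6 + 7 + 8 + 13 + 12 + 11) / 18 = 147 / 18 = 8.1667
UCL = c̄ + 3√c̄ = 8.1667 + 3 × √8.1667 = 8.1667 + 3 × 2.8577 = 16.7399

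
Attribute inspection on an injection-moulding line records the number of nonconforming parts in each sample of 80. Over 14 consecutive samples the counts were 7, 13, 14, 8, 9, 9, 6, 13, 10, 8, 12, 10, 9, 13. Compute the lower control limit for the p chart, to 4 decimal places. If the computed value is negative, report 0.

0.0146

p̄ = Σdᵢ / (k·n) = 141 / (14 × 80) = 0.12589
LCL = p̄ − 3·√(p̄(1−p̄)/n) = 0.12589 − 3 × 0.03709 = 0.01463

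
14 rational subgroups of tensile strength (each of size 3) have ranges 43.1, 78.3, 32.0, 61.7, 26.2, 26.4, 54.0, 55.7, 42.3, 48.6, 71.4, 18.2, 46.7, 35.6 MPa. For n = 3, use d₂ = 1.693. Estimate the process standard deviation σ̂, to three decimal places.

27.010

R̄ = (43.1 + 78.3 + 32.0 + 61.7 + 26.2 + 26.4 + 54.0 + 55.7 + 42.3 + 48.6 + 71.4 + 18.2 + 46.7 + 35.6) / 14 = 45.7286
σ̂ = R̄ / d₂ = 45.7286 / 1.693 = 27.0104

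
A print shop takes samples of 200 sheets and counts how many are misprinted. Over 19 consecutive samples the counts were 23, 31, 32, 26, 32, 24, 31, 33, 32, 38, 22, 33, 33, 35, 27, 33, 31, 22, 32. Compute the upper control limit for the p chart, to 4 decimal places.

p̄ = Σdᵢ / (k·n) = 570 / (19 × 200) = 0.15000
UCL = p̄ + 3·√(p̄(1−p̄)/n) = 0.15000 + 3 × √(0.15000×0.85000/200) = 0.15000 + 3 × 0.02525 = 0.22575

0.2257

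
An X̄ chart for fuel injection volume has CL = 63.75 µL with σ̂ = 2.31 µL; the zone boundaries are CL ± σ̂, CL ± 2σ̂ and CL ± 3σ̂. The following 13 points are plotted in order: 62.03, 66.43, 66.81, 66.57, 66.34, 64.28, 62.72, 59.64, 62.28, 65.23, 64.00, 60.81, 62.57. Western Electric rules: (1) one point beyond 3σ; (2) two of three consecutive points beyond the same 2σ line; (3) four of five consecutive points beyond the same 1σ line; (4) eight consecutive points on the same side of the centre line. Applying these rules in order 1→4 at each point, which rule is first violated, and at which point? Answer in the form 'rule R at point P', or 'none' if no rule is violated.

rule 3 at point 5

Zone of each point (C = within 1σ̂, B = 1σ̂–2σ̂, A = 2σ̂–3σ̂, * = beyond 3σ̂; sign = side of CL): 1:-C, 2:+B, 3:+B, 4:+B, 5:+B, 6:+C, 7:-C, 8:-B, 9:-C, 10:+C, 11:+C, 12:-B, 13:-C
Rule 3 (four of five consecutive points beyond the same 1σ limit) is satisfied at point 5.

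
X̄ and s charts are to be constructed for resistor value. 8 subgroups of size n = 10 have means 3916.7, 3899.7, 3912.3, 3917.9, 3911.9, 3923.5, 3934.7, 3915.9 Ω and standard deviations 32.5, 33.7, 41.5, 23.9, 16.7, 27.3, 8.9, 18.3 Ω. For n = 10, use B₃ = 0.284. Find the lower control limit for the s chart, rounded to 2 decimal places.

s̄ = (32.5 + 33.7 + 41.5 + 23.9 + 16.7 + 27.3 + 8.9 + 18.3) / 8 = 25.3500
LCL_s = B₃·s̄ = 0.284 × 25.3500 = 7.1994

7.20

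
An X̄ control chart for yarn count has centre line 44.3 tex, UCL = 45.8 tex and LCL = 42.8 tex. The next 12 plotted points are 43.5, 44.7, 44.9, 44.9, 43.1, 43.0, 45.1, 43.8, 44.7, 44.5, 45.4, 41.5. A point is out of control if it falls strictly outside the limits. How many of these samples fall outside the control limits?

Compare each point to [42.8, 45.8]: sample 12 = 41.5 < LCL.

1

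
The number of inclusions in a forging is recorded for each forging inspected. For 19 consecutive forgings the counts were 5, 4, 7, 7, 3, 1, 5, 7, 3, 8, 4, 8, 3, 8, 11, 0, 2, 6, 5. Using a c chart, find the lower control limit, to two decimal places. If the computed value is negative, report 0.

0.00

c̄ = (5 + 4 + 7 + 7 + 3 + 1 + 5 + 7 + 3 + 8 + 4 + 8 + 3 + 8 + 11 + 0 + 2 + 6 + 5) / 19 = 97 / 19 = 5.1053
LCL = c̄ − 3√c̄ = 5.1053 − 3 × 2.2595 = -1.6732 → 0 (cannot be negative)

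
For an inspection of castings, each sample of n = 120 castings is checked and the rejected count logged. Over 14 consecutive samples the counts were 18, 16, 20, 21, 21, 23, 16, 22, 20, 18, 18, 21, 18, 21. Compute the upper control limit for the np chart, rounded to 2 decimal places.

p̄ = Σdᵢ / (k·n) = 273 / (14 × 120) = 0.16250
UCL = np̄ + 3·√(np̄(1−p̄)) = 19.5000 + 3 × √(19.5000×0.83750) = 19.5000 + 3 × 4.0412 = 31.6236

31.62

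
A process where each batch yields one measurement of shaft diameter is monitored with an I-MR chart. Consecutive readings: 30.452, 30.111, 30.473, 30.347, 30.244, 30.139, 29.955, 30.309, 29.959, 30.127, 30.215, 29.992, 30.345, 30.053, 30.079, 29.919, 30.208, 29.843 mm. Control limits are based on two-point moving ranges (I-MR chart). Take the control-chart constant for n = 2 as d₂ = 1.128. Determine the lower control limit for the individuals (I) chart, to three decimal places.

29.545

X̄ = (30.452 + 30.111 + 30.473 + 30.347 + 30.244 + 30.139 + 29.955 + 30.309 + 29.959 + 30.127 + 30.215 + 29.992 + 30.345 + 30.053 + 30.079 + 29.919 + 30.208 + 29.843) / 18 = 30.1539
Moving ranges: 0.341, 0.362, 0.126, 0.103, 0.105, 0.184, 0.354, 0.350, 0.168, 0.088, 0.223, 0.353, 0.292, 0.026, 0.160, 0.289, 0.365; M̄R̄ = 3.8890 / 17 = 0.2288
LCL = X̄ − 3·M̄R̄/d₂ = 30.1539 − 3 × 0.2288 / 1.128 = 29.5455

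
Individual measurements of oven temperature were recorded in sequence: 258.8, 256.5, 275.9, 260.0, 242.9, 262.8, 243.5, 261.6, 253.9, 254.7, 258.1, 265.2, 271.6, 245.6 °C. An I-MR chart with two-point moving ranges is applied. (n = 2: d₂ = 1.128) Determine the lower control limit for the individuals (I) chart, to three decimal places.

X̄ = (258.8 + 256.5 + 275.9 + 260.0 + 242.9 + 262.8 + 243.5 + 261.6 + 253.9 + 254.7 + 258.1 + 265.2 + 271.6 + 245.6) / 14 = 257.9357
Moving ranges: 2.3, 19.4, 15.9, 17.1, 19.9, 19.3, 18.1, 7.7, 0.8, 3.4, 7.1, 6.4, 26.0; M̄R̄ = 163.4000 / 13 = 12.5692
LCL = X̄ − 3·M̄R̄/d₂ = 257.9357 − 3 × 12.5692 / 1.128 = 224.5069

224.507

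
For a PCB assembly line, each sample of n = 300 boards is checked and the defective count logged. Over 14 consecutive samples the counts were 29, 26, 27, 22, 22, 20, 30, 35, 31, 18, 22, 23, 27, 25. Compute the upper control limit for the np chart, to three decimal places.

39.991

p̄ = Σdᵢ / (k·n) = 357 / (14 × 300) = 0.08500
UCL = np̄ + 3·√(np̄(1−p̄)) = 25.5000 + 3 × √(25.5000×0.91500) = 25.5000 + 3 × 4.8304 = 39.9911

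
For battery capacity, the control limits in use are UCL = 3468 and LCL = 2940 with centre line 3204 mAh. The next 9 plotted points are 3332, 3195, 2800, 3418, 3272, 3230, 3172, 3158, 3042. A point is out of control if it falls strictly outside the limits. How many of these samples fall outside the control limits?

Compare each point to [2940, 3468]: sample 3 = 2800 < LCL.

1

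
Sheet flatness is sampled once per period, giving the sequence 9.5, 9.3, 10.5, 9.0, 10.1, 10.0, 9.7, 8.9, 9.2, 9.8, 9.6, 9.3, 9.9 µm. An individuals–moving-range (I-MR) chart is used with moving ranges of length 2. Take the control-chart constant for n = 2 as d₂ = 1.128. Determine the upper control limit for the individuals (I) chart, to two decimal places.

X̄ = (9.5 + 9.3 + 10.5 + 9.0 + 10.1 + 10.0 + 9.7 + 8.9 + 9.2 + 9.8 + 9.6 + 9.3 + 9.9) / 13 = 9.6000
Moving ranges: 0.2, 1.2, 1.5, 1.1, 0.1, 0.3, 0.8, 0.3, 0.6, 0.2, 0.3, 0.6; M̄R̄ = 7.2000 / 12 = 0.6000
UCL = X̄ + 3·M̄R̄/d₂ = 9.6000 + 3 × 0.6000 / 1.128 = 11.1957

11.20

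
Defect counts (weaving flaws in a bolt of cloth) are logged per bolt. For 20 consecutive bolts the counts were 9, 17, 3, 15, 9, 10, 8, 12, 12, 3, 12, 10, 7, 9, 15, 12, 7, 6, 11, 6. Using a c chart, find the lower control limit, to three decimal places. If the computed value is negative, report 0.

c̄ = (9 + 17 + 3 + 15 + 9 + 10 + 8 + 12 + 12 + 3 + 12 + 10 + 7 + 9 + 15 + 12 + 7 + 6 + 11 + 6) / 20 = 193 / 20 = 9.6500
LCL = c̄ − 3√c̄ = 9.6500 − 3 × 3.1064 = 0.3307

0.331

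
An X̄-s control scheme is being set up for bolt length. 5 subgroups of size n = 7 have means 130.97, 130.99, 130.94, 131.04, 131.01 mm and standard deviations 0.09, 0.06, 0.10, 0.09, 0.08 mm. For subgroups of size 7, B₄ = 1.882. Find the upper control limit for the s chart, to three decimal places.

0.158

s̄ = (0.09 + 0.06 + 0.10 + 0.09 + 0.08) / 5 = 0.0840
UCL_s = B₄·s̄ = 1.882 × 0.0840 = 0.1581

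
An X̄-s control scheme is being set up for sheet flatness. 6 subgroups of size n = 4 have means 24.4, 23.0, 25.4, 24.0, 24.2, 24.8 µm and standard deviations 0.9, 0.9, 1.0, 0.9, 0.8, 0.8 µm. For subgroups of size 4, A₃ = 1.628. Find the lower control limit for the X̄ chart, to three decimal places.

22.862

X̄̄ = (24.4 + 23.0 + 25.4 + 24.0 + 24.2 + 24.8) / 6 = 24.3000
s̄ = (0.9 + 0.9 + 1.0 + 0.9 + 0.8 + 0.8) / 6 = 0.8833
LCL = X̄̄ − A₃·s̄ = 24.3000 − 1.628 × 0.8833 = 22.8619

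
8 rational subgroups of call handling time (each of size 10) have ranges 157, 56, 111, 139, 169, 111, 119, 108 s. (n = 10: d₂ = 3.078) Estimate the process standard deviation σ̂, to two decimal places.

R̄ = (157 + 56 + 111 + 139 + 169 + 111 + 119 + 108) / 8 = 121.2500
σ̂ = R̄ / d₂ = 121.2500 / 3.078 = 39.3925

39.39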